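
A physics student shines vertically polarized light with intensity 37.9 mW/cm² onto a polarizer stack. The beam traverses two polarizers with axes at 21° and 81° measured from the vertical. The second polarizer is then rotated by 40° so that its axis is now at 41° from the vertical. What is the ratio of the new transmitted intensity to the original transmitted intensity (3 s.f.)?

I_new/I_old ≈ 3.53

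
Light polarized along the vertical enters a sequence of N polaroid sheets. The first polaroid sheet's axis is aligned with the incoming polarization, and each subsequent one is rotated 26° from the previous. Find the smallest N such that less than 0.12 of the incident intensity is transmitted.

N = 11

First polarizer is aligned with the polarization: full transmission.
Each further stage multiplies by cos²(26°) = 0.8078.
After N polarizers: T = 0.8078^(N−1). Require T < 0.12 ⇒ N−1 > ln(0.12)/ln(0.8078) = 9.94, so N−1 ≥ 10 and N = 11.
Check: N=11 gives T = 0.1184 < 0.12; N=10 gives T = 0.1465.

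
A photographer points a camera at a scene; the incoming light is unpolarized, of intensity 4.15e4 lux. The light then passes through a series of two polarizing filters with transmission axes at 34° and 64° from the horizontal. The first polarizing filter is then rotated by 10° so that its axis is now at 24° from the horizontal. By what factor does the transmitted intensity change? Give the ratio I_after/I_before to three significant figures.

I_new/I_old ≈ 0.782

Before rotation:
Unpolarized light through the first polarizer → I₁ = ½ I₀, now polarized at 34°.
I₂ = I₁ cos²(64° − 34°) = 0.5 I₀ · cos²(30°) = 0.375 I₀.
After rotation:
Unpolarized light through the first polarizer → I₁ = ½ I₀, now polarized at 24°.
I₂ = I₁ cos²(64° − 24°) = 0.5 I₀ · cos²(40°) = 0.2934 I₀.
Ratio = 0.2934 / 0.375 = 0.7824.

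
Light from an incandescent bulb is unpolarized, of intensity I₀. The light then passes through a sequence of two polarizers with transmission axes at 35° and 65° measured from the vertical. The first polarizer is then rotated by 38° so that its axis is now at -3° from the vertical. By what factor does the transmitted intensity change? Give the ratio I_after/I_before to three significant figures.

Before rotation:
Unpolarized light through the first polarizer → I₁ = ½ I₀, now polarized at 35°.
I₂ = I₁ cos²(65° − 35°) = 0.5 I₀ · cos²(30°) = 0.375 I₀.
After rotation:
Unpolarized light through the first polarizer → I₁ = ½ I₀, now polarized at -3°.
I₂ = I₁ cos²(65° + 3°) = 0.5 I₀ · cos²(68°) = 0.07017 I₀.
Ratio = 0.07017 / 0.375 = 0.1871.

I_new/I_old ≈ 0.187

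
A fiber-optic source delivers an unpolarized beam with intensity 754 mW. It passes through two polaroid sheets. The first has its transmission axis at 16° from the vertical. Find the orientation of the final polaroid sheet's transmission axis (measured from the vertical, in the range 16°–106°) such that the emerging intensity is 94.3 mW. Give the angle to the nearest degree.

θ ≈ 76°

Unpolarized light through the first polarizer → I₁ = ½ I₀, now polarized at 16°.
Target fraction: 94.3 / 754 mW = 0.1251 of I₀.
Need I₂/I₀ = 0.1251, so cos²(θ − 16°) = 0.1251 / 0.5 = 0.2501.
θ − 16° = arccos(√0.2501) = 60.0°, giving θ ≈ 16 + 60.0 = 76.0°.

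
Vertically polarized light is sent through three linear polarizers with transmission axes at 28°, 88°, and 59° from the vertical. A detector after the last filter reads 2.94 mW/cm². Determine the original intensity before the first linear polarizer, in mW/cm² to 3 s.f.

I₀ ≈ 19.7 mW/cm²

I₁ = I₀ cos²(28° − 0°) = I₀ cos²(28°) = 0.7796 I₀.
I₂ = I₁ cos²(88° − 28°) = 0.7796 I₀ · cos²(60°) = 0.1949 I₀.
I₃ = I₂ cos²(59° − 88°) = 0.1949 I₀ · cos²(29°) = 0.1491 I₀.
So 2.94 mW/cm² = 0.1491 I₀, giving I₀ = 2.94/0.1491 = 19.72 mW/cm².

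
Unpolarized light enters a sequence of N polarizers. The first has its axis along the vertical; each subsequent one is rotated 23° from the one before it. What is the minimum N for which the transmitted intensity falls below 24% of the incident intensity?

N = 6

First polarizer halves the unpolarized light: factor 1/2.
Each further stage multiplies by cos²(23°) = 0.8473.
After N polarizers: T = 0.5·0.8473^(N−1). Require T < 0.24 ⇒ N−1 > ln(0.24/0.5)/ln(0.8473) = 4.43, so N−1 ≥ 5 and N = 6.
Check: N=6 gives T = 0.2184 < 0.24; N=5 gives T = 0.2577.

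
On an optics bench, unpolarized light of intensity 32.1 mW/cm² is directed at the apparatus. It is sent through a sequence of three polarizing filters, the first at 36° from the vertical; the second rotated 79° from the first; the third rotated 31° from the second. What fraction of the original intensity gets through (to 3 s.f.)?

I/I₀ ≈ 0.0134

Unpolarized light through the first polarizer → I₁ = 32.1 mW/cm²/2 = 16.05 mW/cm², polarized at 36°.
I₂ = I₁ · cos²(79°) = 16.05 · 0.03641 = 0.5843 mW/cm².
I₃ = I₂ · cos²(31°) = 0.5843 · 0.7347 = 0.4293 mW/cm².
Transmitted fraction = 0.01338.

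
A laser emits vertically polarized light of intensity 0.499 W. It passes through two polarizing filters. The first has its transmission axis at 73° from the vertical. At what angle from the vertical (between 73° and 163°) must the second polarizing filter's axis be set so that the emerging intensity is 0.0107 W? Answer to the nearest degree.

θ ≈ 133°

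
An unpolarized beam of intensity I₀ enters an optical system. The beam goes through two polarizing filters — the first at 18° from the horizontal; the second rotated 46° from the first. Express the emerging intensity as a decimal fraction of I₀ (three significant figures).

≈ 0.241 I₀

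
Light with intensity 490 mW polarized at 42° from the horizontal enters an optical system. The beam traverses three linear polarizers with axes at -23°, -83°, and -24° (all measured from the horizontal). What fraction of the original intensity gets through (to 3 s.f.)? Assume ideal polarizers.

I₁ = 490 mW · cos²(65°) = 87.52 mW.
I₂ = I₁ · cos²(60°) = 87.52 · 0.25 = 21.88 mW.
I₃ = I₂ · cos²(59°) = 21.88 · 0.2653 = 5.804 mW.
Transmitted fraction = 0.01184.

I/I₀ ≈ 0.0118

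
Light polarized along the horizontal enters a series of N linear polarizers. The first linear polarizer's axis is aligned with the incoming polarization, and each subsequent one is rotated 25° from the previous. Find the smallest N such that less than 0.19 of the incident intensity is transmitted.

N = 10

First polarizer is aligned with the polarization: full transmission.
Each further stage multiplies by cos²(25°) = 0.8214.
After N polarizers: T = 0.8214^(N−1). Require T < 0.19 ⇒ N−1 > ln(0.19)/ln(0.8214) = 8.44, so N−1 ≥ 9 and N = 10.
Check: N=10 gives T = 0.1702 < 0.19; N=9 gives T = 0.2072.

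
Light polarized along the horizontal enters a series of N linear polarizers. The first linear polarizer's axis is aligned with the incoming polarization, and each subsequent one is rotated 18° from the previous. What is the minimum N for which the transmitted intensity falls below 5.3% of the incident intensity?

First polarizer is aligned with the polarization: full transmission.
Each further stage multiplies by cos²(18°) = 0.9045.
After N polarizers: T = 0.9045^(N−1). Require T < 0.053 ⇒ N−1 > ln(0.053)/ln(0.9045) = 29.27, so N−1 ≥ 30 and N = 31.
Check: N=31 gives T = 0.04925 < 0.053; N=30 gives T = 0.05445.

N = 31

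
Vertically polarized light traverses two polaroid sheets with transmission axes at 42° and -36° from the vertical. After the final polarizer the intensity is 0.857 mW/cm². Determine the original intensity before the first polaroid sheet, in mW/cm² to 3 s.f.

I₀ ≈ 35.9 mW/cm²

I₁ = I₀ cos²(42° − 0°) = I₀ cos²(42°) = 0.5523 I₀.
I₂ = I₁ cos²(-36° − 42°) = 0.5523 I₀ · cos²(78°) = 0.02387 I₀.
So 0.857 mW/cm² = 0.02387 I₀, giving I₀ = 0.857/0.02387 = 35.9 mW/cm².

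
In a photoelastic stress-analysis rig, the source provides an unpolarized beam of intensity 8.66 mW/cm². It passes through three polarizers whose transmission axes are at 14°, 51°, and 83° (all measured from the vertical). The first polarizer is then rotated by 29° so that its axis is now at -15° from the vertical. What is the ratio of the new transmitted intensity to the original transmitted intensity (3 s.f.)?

I_new/I_old ≈ 0.259

Before rotation:
Unpolarized light through the first polarizer → I₁ = ½ I₀, now polarized at 14°.
I₂ = I₁ cos²(51° − 14°) = 0.5 I₀ · cos²(37°) = 0.3189 I₀.
I₃ = I₂ cos²(83° − 51°) = 0.3189 I₀ · cos²(32°) = 0.2294 I₀.
After rotation:
Unpolarized light through the first polarizer → I₁ = ½ I₀, now polarized at -15°.
I₂ = I₁ cos²(51° + 15°) = 0.5 I₀ · cos²(66°) = 0.08272 I₀.
I₃ = I₂ cos²(83° − 51°) = 0.08272 I₀ · cos²(32°) = 0.05949 I₀.
Ratio = 0.05949 / 0.2294 = 0.2594.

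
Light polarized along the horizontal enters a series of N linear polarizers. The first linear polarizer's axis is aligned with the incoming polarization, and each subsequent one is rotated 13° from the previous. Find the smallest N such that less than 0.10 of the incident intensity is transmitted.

N = 46

First polarizer is aligned with the polarization: full transmission.
Each further stage multiplies by cos²(13°) = 0.9494.
After N polarizers: T = 0.9494^(N−1). Require T < 0.10 ⇒ N−1 > ln(0.10)/ln(0.9494) = 44.34, so N−1 ≥ 45 and N = 46.
Check: N=46 gives T = 0.09664 < 0.10; N=45 gives T = 0.1018.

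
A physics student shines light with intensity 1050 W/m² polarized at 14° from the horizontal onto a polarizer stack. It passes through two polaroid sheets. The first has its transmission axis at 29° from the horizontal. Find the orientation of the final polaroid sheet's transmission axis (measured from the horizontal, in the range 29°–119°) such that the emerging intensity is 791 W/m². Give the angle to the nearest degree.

By Malus's law, I₁ = I₀ cos²(29° − 14°) = I₀ cos²(15°) = 0.933 I₀.
Target fraction: 791 / 1050 W/m² = 0.7533 of I₀.
Need I₂/I₀ = 0.7533, so cos²(θ − 29°) = 0.7533 / 0.933 = 0.8074.
θ − 29° = arccos(√0.8074) = 26.0°, giving θ ≈ 29 + 26.0 = 55.0°.

θ ≈ 55°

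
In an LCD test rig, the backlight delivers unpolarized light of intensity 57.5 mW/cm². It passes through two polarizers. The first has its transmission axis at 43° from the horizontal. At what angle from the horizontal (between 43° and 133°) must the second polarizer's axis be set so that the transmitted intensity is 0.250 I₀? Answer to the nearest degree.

θ ≈ 88°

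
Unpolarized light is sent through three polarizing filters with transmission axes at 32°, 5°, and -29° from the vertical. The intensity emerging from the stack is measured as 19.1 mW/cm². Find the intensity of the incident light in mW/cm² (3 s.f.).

I₀ ≈ 70.0 mW/cm²

Unpolarized light through the first polarizer → I₁ = ½ I₀, now polarized at 32°.
I₂ = I₁ cos²(5° − 32°) = 0.5 I₀ · cos²(27°) = 0.3969 I₀.
I₃ = I₂ cos²(-29° − 5°) = 0.3969 I₀ · cos²(34°) = 0.2728 I₀.
So 19.1 mW/cm² = 0.2728 I₀, giving I₀ = 19.1/0.2728 = 70.01 mW/cm².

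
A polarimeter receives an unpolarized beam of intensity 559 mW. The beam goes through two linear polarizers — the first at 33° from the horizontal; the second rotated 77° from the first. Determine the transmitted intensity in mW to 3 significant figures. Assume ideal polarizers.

Unpolarized light through the first polarizer → I₁ = 559 mW/2 = 279.5 mW, polarized at 33°.
I₂ = I₁ · cos²(77°) = 279.5 · 0.0506 = 14.14 mW.

I ≈ 14.1 mW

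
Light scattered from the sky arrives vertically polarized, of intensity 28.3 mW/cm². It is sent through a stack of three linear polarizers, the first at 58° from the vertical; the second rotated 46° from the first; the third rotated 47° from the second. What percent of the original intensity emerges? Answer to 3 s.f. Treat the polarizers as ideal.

≈ 6.30%

By Malus's law, I₁ = 28.3 mW/cm² · cos²(58°) = 7.947 mW/cm².
I₂ = I₁ · cos²(46°) = 7.947 · 0.4826 = 3.835 mW/cm².
I₃ = I₂ · cos²(47°) = 3.835 · 0.4651 = 1.784 mW/cm².
That is 6.303% of the incident intensity.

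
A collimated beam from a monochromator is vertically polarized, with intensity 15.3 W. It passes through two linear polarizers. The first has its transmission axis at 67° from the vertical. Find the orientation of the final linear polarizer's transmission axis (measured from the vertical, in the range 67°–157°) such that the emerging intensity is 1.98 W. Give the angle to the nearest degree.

I₁ = I₀ cos²(67° − 0°) = I₀ cos²(67°) = 0.1527 I₀.
Target fraction: 1.98 / 15.3 W = 0.1294 of I₀.
Need I₂/I₀ = 0.1294, so cos²(θ − 67°) = 0.1294 / 0.1527 = 0.8477.
θ − 67° = arccos(√0.8477) = 23.0°, giving θ ≈ 67 + 23.0 = 90.0°.

θ ≈ 90°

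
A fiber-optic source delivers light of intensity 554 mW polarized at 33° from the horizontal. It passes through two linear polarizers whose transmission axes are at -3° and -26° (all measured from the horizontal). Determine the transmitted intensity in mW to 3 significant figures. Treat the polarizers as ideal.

I₁ = 554 mW · cos²(36°) = 362.6 mW.
I₂ = I₁ · cos²(23°) = 362.6 · 0.8473 = 307.2 mW.

I ≈ 307 mW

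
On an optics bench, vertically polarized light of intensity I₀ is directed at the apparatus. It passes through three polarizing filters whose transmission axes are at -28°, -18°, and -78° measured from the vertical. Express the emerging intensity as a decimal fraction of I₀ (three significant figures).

≈ 0.189 I₀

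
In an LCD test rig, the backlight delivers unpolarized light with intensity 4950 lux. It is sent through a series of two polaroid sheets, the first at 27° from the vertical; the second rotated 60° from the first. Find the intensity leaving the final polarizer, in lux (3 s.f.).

I ≈ 619 lux

Unpolarized light through the first polarizer → I₁ = 4950 lux/2 = 2475 lux, polarized at 27°.
I₂ = I₁ · cos²(60°) = 2475 · 0.25 = 618.8 lux.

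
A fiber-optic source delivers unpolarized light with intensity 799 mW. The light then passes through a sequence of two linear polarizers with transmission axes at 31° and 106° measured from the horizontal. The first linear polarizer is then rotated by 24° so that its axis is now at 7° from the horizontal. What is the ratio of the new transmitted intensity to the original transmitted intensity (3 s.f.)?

Before rotation:
Unpolarized light through the first polarizer → I₁ = ½ I₀, now polarized at 31°.
I₂ = I₁ cos²(106° − 31°) = 0.5 I₀ · cos²(75°) = 0.03349 I₀.
After rotation:
Unpolarized light through the first polarizer → I₁ = ½ I₀, now polarized at 7°.
Angle between axes 1 and 2: 81°. I₂ = 0.5 I₀ · cos²(81°) = 0.01224 I₀.
Ratio = 0.01224 / 0.03349 = 0.3653.

I_new/I_old ≈ 0.365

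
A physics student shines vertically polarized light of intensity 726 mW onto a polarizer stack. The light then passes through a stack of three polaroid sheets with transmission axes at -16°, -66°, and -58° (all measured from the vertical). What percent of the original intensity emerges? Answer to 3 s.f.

≈ 37.4%

By Malus's law, I₁ = 726 mW · cos²(16°) = 670.8 mW.
I₂ = I₁ · cos²(50°) = 670.8 · 0.4132 = 277.2 mW.
I₃ = I₂ · cos²(8°) = 277.2 · 0.9806 = 271.8 mW.
That is 37.44% of the incident intensity.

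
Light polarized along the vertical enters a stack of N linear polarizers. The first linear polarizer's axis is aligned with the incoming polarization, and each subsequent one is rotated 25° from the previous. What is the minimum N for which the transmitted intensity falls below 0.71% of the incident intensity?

N = 27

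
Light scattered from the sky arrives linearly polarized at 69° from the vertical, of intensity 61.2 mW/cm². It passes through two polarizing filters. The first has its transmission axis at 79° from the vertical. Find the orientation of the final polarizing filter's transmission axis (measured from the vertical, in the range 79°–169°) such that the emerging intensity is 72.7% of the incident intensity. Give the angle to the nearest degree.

θ ≈ 109°

By Malus's law, I₁ = I₀ cos²(79° − 69°) = I₀ cos²(10°) = 0.9698 I₀.
Need I₂/I₀ = 0.727, so cos²(θ − 79°) = 0.727 / 0.9698 = 0.7496.
θ − 79° = arccos(√0.7496) = 30.0°, giving θ ≈ 79 + 30.0 = 109.0°.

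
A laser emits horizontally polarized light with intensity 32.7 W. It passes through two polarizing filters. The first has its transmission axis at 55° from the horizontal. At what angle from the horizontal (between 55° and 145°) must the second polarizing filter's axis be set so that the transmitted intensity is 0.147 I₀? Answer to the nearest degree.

θ ≈ 103°

I₁ = I₀ cos²(55° − 0°) = I₀ cos²(55°) = 0.329 I₀.
Need I₂/I₀ = 0.147, so cos²(θ − 55°) = 0.147 / 0.329 = 0.4468.
θ − 55° = arccos(√0.4468) = 48.1°, giving θ ≈ 55 + 48.1 = 103.1°.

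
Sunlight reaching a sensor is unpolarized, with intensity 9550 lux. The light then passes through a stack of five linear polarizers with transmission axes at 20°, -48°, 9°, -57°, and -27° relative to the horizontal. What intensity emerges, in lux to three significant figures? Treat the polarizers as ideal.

Unpolarized light through the first polarizer → I₁ = 9550 lux/2 = 4775 lux, polarized at 20°.
I₂ = I₁ · cos²(68°) = 4775 · 0.1403 = 670.1 lux.
I₃ = I₂ · cos²(57°) = 670.1 · 0.2966 = 198.8 lux.
I₄ = I₃ · cos²(66°) = 198.8 · 0.1654 = 32.88 lux.
I₅ = I₄ · cos²(30°) = 32.88 · 0.75 = 24.66 lux.

I ≈ 24.7 lux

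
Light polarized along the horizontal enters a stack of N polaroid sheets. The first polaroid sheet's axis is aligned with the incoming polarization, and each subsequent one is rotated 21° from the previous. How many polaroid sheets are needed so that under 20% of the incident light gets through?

First polarizer is aligned with the polarization: full transmission.
Each further stage multiplies by cos²(21°) = 0.8716.
After N polarizers: T = 0.8716^(N−1). Require T < 0.20 ⇒ N−1 > ln(0.20)/ln(0.8716) = 11.71, so N−1 ≥ 12 and N = 13.
Check: N=13 gives T = 0.1922 < 0.20; N=12 gives T = 0.2205.

N = 13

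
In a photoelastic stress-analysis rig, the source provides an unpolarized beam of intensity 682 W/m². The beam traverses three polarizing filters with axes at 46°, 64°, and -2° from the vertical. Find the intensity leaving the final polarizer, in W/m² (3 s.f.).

Unpolarized light through the first polarizer → I₁ = 682 W/m²/2 = 341 W/m², polarized at 46°.
I₂ = I₁ · cos²(18°) = 341 · 0.9045 = 308.4 W/m².
I₃ = I₂ · cos²(66°) = 308.4 · 0.1654 = 51.03 W/m².

I ≈ 51.0 W/m²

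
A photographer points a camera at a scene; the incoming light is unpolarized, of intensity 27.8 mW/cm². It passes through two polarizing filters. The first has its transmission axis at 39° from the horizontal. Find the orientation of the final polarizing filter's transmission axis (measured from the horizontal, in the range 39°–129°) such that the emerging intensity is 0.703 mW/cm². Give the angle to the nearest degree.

θ ≈ 116°

Unpolarized light through the first polarizer → I₁ = ½ I₀, now polarized at 39°.
Target fraction: 0.703 / 27.8 mW/cm² = 0.02529 of I₀.
Need I₂/I₀ = 0.02529, so cos²(θ − 39°) = 0.02529 / 0.5 = 0.05058.
θ − 39° = arccos(√0.05058) = 77.0°, giving θ ≈ 39 + 77.0 = 116.0°.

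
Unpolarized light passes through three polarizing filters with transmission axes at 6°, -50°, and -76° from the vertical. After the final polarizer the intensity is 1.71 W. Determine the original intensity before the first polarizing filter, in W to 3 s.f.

Unpolarized light through the first polarizer → I₁ = ½ I₀, now polarized at 6°.
I₂ = I₁ cos²(-50° − 6°) = 0.5 I₀ · cos²(56°) = 0.1563 I₀.
I₃ = I₂ cos²(-76° + 50°) = 0.1563 I₀ · cos²(26°) = 0.1263 I₀.
So 1.71 W = 0.1263 I₀, giving I₀ = 1.71/0.1263 = 13.54 W.

I₀ ≈ 13.5 W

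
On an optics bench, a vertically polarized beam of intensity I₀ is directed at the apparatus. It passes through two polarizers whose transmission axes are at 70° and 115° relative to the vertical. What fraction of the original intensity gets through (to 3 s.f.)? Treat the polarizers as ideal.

I₁ = I₀ cos²(70° − 0°) = I₀ cos²(70°) = 0.117 I₀.
I₂ = I₁ cos²(115° − 70°) = 0.117 I₀ · cos²(45°) = 0.05849 I₀.
Transmitted fraction = 0.05849.

≈ 0.0585 I₀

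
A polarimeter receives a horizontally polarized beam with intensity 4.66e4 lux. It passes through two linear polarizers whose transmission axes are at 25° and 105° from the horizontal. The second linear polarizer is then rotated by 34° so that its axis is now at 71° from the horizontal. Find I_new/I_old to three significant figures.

Before rotation:
By Malus's law, I₁ = I₀ cos²(25° − 0°) = I₀ cos²(25°) = 0.8214 I₀.
I₂ = I₁ cos²(105° − 25°) = 0.8214 I₀ · cos²(80°) = 0.02477 I₀.
After rotation:
I₁ = I₀ cos²(25° − 0°) = I₀ cos²(25°) = 0.8214 I₀.
I₂ = I₁ cos²(71° − 25°) = 0.8214 I₀ · cos²(46°) = 0.3964 I₀.
Ratio = 0.3964 / 0.02477 = 16.

I_new/I_old ≈ 16.0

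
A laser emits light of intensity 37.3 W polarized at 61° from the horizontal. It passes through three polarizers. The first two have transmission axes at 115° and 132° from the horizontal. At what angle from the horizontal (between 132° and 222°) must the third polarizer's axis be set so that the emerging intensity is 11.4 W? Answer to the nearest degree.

θ ≈ 142°

I₁ = I₀ cos²(115° − 61°) = I₀ cos²(54°) = 0.3455 I₀.
I₂ = I₁ cos²(132° − 115°) = 0.3455 I₀ · cos²(17°) = 0.316 I₀.
Target fraction: 11.4 / 37.3 W = 0.3056 of I₀.
Need I₃/I₀ = 0.3056, so cos²(θ − 132°) = 0.3056 / 0.316 = 0.9673.
θ − 132° = arccos(√0.9673) = 10.4°, giving θ ≈ 132 + 10.4 = 142.4°.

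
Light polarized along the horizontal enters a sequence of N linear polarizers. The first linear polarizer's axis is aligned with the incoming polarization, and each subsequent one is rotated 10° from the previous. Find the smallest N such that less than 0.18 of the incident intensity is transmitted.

N = 58

First polarizer is aligned with the polarization: full transmission.
Each further stage multiplies by cos²(10°) = 0.9698.
After N polarizers: T = 0.9698^(N−1). Require T < 0.18 ⇒ N−1 > ln(0.18)/ln(0.9698) = 56.01, so N−1 ≥ 57 and N = 58.
Check: N=58 gives T = 0.1746 < 0.18; N=57 gives T = 0.18.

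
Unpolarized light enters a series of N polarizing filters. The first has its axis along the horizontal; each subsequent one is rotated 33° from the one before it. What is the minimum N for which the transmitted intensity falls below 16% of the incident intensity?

First polarizer halves the unpolarized light: factor 1/2.
Each further stage multiplies by cos²(33°) = 0.7034.
After N polarizers: T = 0.5·0.7034^(N−1). Require T < 0.16 ⇒ N−1 > ln(0.16/0.5)/ln(0.7034) = 3.24, so N−1 ≥ 4 and N = 5.
Check: N=5 gives T = 0.1224 < 0.16; N=4 gives T = 0.174.

N = 5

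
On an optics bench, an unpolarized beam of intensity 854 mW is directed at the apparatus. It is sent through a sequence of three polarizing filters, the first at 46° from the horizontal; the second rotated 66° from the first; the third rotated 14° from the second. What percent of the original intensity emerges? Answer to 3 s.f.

Unpolarized light through the first polarizer → I₁ = 854 mW/2 = 427 mW, polarized at 46°.
I₂ = I₁ · cos²(66°) = 427 · 0.1654 = 70.64 mW.
I₃ = I₂ · cos²(14°) = 70.64 · 0.9415 = 66.51 mW.
That is 7.788% of the incident intensity.

≈ 7.79%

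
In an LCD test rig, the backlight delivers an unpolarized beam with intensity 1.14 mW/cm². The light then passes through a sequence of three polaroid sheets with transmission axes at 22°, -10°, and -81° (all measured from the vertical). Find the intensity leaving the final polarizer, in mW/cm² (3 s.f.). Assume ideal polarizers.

I ≈ 0.0435 mW/cm²

Unpolarized light through the first polarizer → I₁ = 1.14 mW/cm²/2 = 0.57 mW/cm², polarized at 22°.
I₂ = I₁ · cos²(32°) = 0.57 · 0.7192 = 0.4099 mW/cm².
I₃ = I₂ · cos²(71°) = 0.4099 · 0.106 = 0.04345 mW/cm².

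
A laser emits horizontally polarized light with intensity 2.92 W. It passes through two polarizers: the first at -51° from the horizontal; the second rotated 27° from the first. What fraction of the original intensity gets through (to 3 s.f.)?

I₁ = 2.92 W · cos²(51°) = 1.156 W.
I₂ = I₁ · cos²(27°) = 1.156 · 0.7939 = 0.9181 W.
Transmitted fraction = 0.3144.

I/I₀ ≈ 0.314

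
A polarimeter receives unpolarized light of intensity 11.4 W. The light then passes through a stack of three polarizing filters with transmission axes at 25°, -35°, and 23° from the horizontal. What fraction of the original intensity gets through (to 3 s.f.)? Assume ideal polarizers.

Unpolarized light through the first polarizer → I₁ = 11.4 W/2 = 5.7 W, polarized at 25°.
I₂ = I₁ · cos²(60°) = 5.7 · 0.25 = 1.425 W.
I₃ = I₂ · cos²(58°) = 1.425 · 0.2808 = 0.4002 W.
Transmitted fraction = 0.0351.

I/I₀ ≈ 0.0351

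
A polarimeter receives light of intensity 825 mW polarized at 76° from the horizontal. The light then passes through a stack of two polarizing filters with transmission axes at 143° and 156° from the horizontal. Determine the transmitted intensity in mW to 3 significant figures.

I ≈ 120 mW

I₁ = 825 mW · cos²(67°) = 126 mW.
I₂ = I₁ · cos²(13°) = 126 · 0.9494 = 119.6 mW.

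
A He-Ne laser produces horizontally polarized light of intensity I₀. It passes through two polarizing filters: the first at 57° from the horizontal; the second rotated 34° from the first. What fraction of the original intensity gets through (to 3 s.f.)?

I₁ = I₀ cos²(57° − 0°) = I₀ cos²(57°) = 0.2966 I₀.
I₂ = I₁ cos²(34°) = 0.2966 · 0.6873 I₀ = 0.2039 I₀.
Transmitted fraction = 0.2039.

≈ 0.204 I₀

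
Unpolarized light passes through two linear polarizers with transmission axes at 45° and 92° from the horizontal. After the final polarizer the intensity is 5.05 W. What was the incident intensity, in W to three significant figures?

I₀ ≈ 21.7 W

Unpolarized light through the first polarizer → I₁ = ½ I₀, now polarized at 45°.
I₂ = I₁ cos²(92° − 45°) = 0.5 I₀ · cos²(47°) = 0.2326 I₀.
So 5.05 W = 0.2326 I₀, giving I₀ = 5.05/0.2326 = 21.71 W.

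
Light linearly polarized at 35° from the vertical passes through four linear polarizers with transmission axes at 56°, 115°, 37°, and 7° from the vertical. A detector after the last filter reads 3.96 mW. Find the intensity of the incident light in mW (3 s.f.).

I₀ ≈ 528 mW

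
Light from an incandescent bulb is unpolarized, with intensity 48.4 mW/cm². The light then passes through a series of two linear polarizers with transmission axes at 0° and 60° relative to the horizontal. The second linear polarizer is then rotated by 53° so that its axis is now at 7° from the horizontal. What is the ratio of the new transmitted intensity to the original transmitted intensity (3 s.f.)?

Before rotation:
Unpolarized light through the first polarizer → I₁ = ½ I₀, now polarized at 0°.
I₂ = I₁ cos²(60° − 0°) = 0.5 I₀ · cos²(60°) = 0.125 I₀.
After rotation:
Unpolarized light through the first polarizer → I₁ = ½ I₀, now polarized at 0°.
I₂ = I₁ cos²(7° − 0°) = 0.5 I₀ · cos²(7°) = 0.4926 I₀.
Ratio = 0.4926 / 0.125 = 3.941.

I_new/I_old ≈ 3.94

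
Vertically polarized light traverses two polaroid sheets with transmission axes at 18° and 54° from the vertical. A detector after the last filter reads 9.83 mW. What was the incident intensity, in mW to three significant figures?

I₀ ≈ 16.6 mW

By Malus's law, I₁ = I₀ cos²(18° − 0°) = I₀ cos²(18°) = 0.9045 I₀.
I₂ = I₁ cos²(54° − 18°) = 0.9045 I₀ · cos²(36°) = 0.592 I₀.
So 9.83 mW = 0.592 I₀, giving I₀ = 9.83/0.592 = 16.6 mW.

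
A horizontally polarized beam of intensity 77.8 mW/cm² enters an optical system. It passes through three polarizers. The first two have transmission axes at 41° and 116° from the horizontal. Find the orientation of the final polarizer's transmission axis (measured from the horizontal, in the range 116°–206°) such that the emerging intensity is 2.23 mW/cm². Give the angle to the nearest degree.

θ ≈ 146°

By Malus's law, I₁ = I₀ cos²(41° − 0°) = I₀ cos²(41°) = 0.5696 I₀.
I₂ = I₁ cos²(116° − 41°) = 0.5696 I₀ · cos²(75°) = 0.03816 I₀.
Target fraction: 2.23 / 77.8 mW/cm² = 0.02866 of I₀.
Need I₃/I₀ = 0.02866, so cos²(θ − 116°) = 0.02866 / 0.03816 = 0.7512.
θ − 116° = arccos(√0.7512) = 29.9°, giving θ ≈ 116 + 29.9 = 145.9°.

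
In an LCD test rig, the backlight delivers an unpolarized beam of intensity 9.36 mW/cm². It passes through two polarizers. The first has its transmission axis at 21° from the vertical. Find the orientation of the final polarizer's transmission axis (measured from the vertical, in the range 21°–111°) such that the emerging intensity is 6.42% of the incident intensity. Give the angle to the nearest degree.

θ ≈ 90°

Unpolarized light through the first polarizer → I₁ = ½ I₀, now polarized at 21°.
Need I₂/I₀ = 0.0642, so cos²(θ − 21°) = 0.0642 / 0.5 = 0.1284.
θ − 21° = arccos(√0.1284) = 69.0°, giving θ ≈ 21 + 69.0 = 90.0°.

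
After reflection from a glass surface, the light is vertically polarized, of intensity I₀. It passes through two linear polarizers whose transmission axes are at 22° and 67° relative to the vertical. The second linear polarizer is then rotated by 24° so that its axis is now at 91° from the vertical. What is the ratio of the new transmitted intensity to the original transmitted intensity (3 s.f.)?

I_new/I_old ≈ 0.257

Before rotation:
By Malus's law, I₁ = I₀ cos²(22° − 0°) = I₀ cos²(22°) = 0.8597 I₀.
I₂ = I₁ cos²(67° − 22°) = 0.8597 I₀ · cos²(45°) = 0.4298 I₀.
After rotation:
I₁ = I₀ cos²(22° − 0°) = I₀ cos²(22°) = 0.8597 I₀.
I₂ = I₁ cos²(91° − 22°) = 0.8597 I₀ · cos²(69°) = 0.1104 I₀.
Ratio = 0.1104 / 0.4298 = 0.2569.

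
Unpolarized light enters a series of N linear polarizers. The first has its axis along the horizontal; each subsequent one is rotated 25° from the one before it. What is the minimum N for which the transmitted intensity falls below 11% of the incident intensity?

First polarizer halves the unpolarized light: factor 1/2.
Each further stage multiplies by cos²(25°) = 0.8214.
After N polarizers: T = 0.5·0.8214^(N−1). Require T < 0.11 ⇒ N−1 > ln(0.11/0.5)/ln(0.8214) = 7.70, so N−1 ≥ 8 and N = 9.
Check: N=9 gives T = 0.1036 < 0.11; N=8 gives T = 0.1261.

N = 9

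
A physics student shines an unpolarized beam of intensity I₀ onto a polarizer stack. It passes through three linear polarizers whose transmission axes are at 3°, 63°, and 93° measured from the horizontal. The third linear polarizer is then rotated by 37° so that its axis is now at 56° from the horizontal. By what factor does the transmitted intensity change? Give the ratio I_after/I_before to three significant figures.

Before rotation:
Unpolarized light through the first polarizer → I₁ = ½ I₀, now polarized at 3°.
I₂ = I₁ cos²(63° − 3°) = 0.5 I₀ · cos²(60°) = 0.125 I₀.
I₃ = I₂ cos²(93° − 63°) = 0.125 I₀ · cos²(30°) = 0.09375 I₀.
After rotation:
Unpolarized light through the first polarizer → I₁ = ½ I₀, now polarized at 3°.
I₂ = I₁ cos²(63° − 3°) = 0.5 I₀ · cos²(60°) = 0.125 I₀.
I₃ = I₂ cos²(56° − 63°) = 0.125 I₀ · cos²(7°) = 0.1231 I₀.
Ratio = 0.1231 / 0.09375 = 1.314.

I_new/I_old ≈ 1.31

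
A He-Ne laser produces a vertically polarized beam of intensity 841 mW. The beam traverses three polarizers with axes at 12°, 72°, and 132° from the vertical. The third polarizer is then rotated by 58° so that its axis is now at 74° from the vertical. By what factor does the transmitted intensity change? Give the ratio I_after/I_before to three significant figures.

Before rotation:
By Malus's law, I₁ = I₀ cos²(12° − 0°) = I₀ cos²(12°) = 0.9568 I₀.
I₂ = I₁ cos²(72° − 12°) = 0.9568 I₀ · cos²(60°) = 0.2392 I₀.
I₃ = I₂ cos²(132° − 72°) = 0.2392 I₀ · cos²(60°) = 0.0598 I₀.
After rotation:
I₁ = I₀ cos²(12° − 0°) = I₀ cos²(12°) = 0.9568 I₀.
I₂ = I₁ cos²(72° − 12°) = 0.9568 I₀ · cos²(60°) = 0.2392 I₀.
I₃ = I₂ cos²(74° − 72°) = 0.2392 I₀ · cos²(2°) = 0.2389 I₀.
Ratio = 0.2389 / 0.0598 = 3.995.

I_new/I_old ≈ 4.00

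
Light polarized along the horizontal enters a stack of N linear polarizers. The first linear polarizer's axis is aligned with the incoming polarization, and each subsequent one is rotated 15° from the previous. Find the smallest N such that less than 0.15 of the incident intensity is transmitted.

First polarizer is aligned with the polarization: full transmission.
Each further stage multiplies by cos²(15°) = 0.933.
After N polarizers: T = 0.933^(N−1). Require T < 0.15 ⇒ N−1 > ln(0.15)/ln(0.933) = 27.36, so N−1 ≥ 28 and N = 29.
Check: N=29 gives T = 0.1435 < 0.15; N=28 gives T = 0.1538.

N = 29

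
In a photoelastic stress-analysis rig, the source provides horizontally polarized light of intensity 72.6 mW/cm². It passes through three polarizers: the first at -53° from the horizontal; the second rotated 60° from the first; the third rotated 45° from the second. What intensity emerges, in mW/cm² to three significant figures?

I ≈ 3.29 mW/cm²

I₁ = 72.6 mW/cm² · cos²(53°) = 26.29 mW/cm².
I₂ = I₁ · cos²(60°) = 26.29 · 0.25 = 6.574 mW/cm².
I₃ = I₂ · cos²(45°) = 6.574 · 0.5 = 3.287 mW/cm².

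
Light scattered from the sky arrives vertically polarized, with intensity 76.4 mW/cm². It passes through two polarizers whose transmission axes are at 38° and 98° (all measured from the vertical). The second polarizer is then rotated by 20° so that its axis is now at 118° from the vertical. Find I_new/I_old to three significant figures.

I_new/I_old ≈ 0.121

Before rotation:
By Malus's law, I₁ = I₀ cos²(38° − 0°) = I₀ cos²(38°) = 0.621 I₀.
I₂ = I₁ cos²(98° − 38°) = 0.621 I₀ · cos²(60°) = 0.1552 I₀.
After rotation:
I₁ = I₀ cos²(38° − 0°) = I₀ cos²(38°) = 0.621 I₀.
I₂ = I₁ cos²(118° − 38°) = 0.621 I₀ · cos²(80°) = 0.01872 I₀.
Ratio = 0.01872 / 0.1552 = 0.1206.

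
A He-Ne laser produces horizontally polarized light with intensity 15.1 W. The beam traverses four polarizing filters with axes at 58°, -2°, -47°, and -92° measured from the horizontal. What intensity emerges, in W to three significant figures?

I ≈ 0.265 W

By Malus's law, I₁ = 15.1 W · cos²(58°) = 4.24 W.
I₂ = I₁ · cos²(60°) = 4.24 · 0.25 = 1.06 W.
I₃ = I₂ · cos²(45°) = 1.06 · 0.5 = 0.53 W.
I₄ = I₃ · cos²(45°) = 0.53 · 0.5 = 0.265 W.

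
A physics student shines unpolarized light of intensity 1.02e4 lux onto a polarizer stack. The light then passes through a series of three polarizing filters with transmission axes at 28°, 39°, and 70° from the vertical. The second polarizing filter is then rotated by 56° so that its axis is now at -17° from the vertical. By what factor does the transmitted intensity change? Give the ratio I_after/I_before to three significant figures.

I_new/I_old ≈ 0.00193

Before rotation:
Unpolarized light through the first polarizer → I₁ = ½ I₀, now polarized at 28°.
I₂ = I₁ cos²(39° − 28°) = 0.5 I₀ · cos²(11°) = 0.4818 I₀.
I₃ = I₂ cos²(70° − 39°) = 0.4818 I₀ · cos²(31°) = 0.354 I₀.
After rotation:
Unpolarized light through the first polarizer → I₁ = ½ I₀, now polarized at 28°.
I₂ = I₁ cos²(-17° − 28°) = 0.5 I₀ · cos²(45°) = 0.25 I₀.
I₃ = I₂ cos²(70° + 17°) = 0.25 I₀ · cos²(87°) = 0.0006848 I₀.
Ratio = 0.0006848 / 0.354 = 0.001934.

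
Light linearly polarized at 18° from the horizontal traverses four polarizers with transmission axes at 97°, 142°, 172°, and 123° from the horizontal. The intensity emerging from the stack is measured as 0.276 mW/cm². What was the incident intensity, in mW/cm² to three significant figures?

I₀ ≈ 47.0 mW/cm²

I₁ = I₀ cos²(97° − 18°) = I₀ cos²(79°) = 0.03641 I₀.
I₂ = I₁ cos²(142° − 97°) = 0.03641 I₀ · cos²(45°) = 0.0182 I₀.
I₃ = I₂ cos²(172° − 142°) = 0.0182 I₀ · cos²(30°) = 0.01365 I₀.
I₄ = I₃ cos²(123° − 172°) = 0.01365 I₀ · cos²(49°) = 0.005876 I₀.
So 0.276 mW/cm² = 0.005876 I₀, giving I₀ = 0.276/0.005876 = 46.97 mW/cm².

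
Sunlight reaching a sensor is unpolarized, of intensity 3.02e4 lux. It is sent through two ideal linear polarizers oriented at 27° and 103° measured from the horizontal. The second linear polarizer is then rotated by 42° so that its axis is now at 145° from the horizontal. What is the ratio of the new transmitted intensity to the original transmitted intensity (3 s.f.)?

I_new/I_old ≈ 3.77

Before rotation:
Unpolarized light through the first polarizer → I₁ = ½ I₀, now polarized at 27°.
I₂ = I₁ cos²(103° − 27°) = 0.5 I₀ · cos²(76°) = 0.02926 I₀.
After rotation:
Unpolarized light through the first polarizer → I₁ = ½ I₀, now polarized at 27°.
Angle between axes 1 and 2: 62°. I₂ = 0.5 I₀ · cos²(62°) = 0.1102 I₀.
Ratio = 0.1102 / 0.02926 = 3.766.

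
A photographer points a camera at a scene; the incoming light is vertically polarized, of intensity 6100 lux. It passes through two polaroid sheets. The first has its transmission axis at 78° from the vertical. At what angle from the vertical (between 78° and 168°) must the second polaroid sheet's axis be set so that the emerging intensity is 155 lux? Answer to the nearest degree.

θ ≈ 118°

By Malus's law, I₁ = I₀ cos²(78° − 0°) = I₀ cos²(78°) = 0.04323 I₀.
Target fraction: 155 / 6100 lux = 0.02541 of I₀.
Need I₂/I₀ = 0.02541, so cos²(θ − 78°) = 0.02541 / 0.04323 = 0.5878.
θ − 78° = arccos(√0.5878) = 39.9°, giving θ ≈ 78 + 39.9 = 117.9°.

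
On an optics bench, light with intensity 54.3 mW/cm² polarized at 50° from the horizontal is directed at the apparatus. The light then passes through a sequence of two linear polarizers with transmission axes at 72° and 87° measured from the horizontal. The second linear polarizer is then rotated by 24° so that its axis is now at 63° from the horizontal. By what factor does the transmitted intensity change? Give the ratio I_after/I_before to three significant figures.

I_new/I_old ≈ 1.05

Before rotation:
I₁ = I₀ cos²(72° − 50°) = I₀ cos²(22°) = 0.8597 I₀.
I₂ = I₁ cos²(87° − 72°) = 0.8597 I₀ · cos²(15°) = 0.8021 I₀.
After rotation:
I₁ = I₀ cos²(72° − 50°) = I₀ cos²(22°) = 0.8597 I₀.
I₂ = I₁ cos²(63° − 72°) = 0.8597 I₀ · cos²(9°) = 0.8386 I₀.
Ratio = 0.8386 / 0.8021 = 1.046.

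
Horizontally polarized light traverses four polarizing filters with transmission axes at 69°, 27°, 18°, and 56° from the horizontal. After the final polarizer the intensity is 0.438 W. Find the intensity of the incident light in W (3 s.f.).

I₀ ≈ 10.2 W

I₁ = I₀ cos²(69° − 0°) = I₀ cos²(69°) = 0.1284 I₀.
I₂ = I₁ cos²(27° − 69°) = 0.1284 I₀ · cos²(42°) = 0.07093 I₀.
I₃ = I₂ cos²(18° − 27°) = 0.07093 I₀ · cos²(9°) = 0.06919 I₀.
I₄ = I₃ cos²(56° − 18°) = 0.06919 I₀ · cos²(38°) = 0.04296 I₀.
So 0.438 W = 0.04296 I₀, giving I₀ = 0.438/0.04296 = 10.19 W.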